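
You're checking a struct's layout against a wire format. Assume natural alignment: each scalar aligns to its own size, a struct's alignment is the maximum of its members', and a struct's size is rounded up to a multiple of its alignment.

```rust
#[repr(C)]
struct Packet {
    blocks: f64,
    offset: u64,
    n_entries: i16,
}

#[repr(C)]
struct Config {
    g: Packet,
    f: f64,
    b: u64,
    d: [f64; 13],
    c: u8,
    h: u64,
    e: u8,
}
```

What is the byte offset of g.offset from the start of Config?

8

Packet: blocks at 0 (size 8, align 8) → ends 8; offset at 8 (size 8, align 8) → ends 16; n_entries at 16 (size 2, align 2) → ends 18; tail pad 6 to reach multiple of 8; total 24 bytes, alignment 8
g at 0 (size 24, align 8) → ends 24
within Packet: offset at 8
0 + 8 = 8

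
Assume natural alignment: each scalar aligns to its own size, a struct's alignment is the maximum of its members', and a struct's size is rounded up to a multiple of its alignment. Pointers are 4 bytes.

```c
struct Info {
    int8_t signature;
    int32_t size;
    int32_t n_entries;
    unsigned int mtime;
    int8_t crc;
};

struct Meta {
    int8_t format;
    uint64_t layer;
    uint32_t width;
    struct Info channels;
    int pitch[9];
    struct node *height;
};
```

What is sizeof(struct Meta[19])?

Info: 0..1  signature  (1B, 1-aligned); 1..4  -- padding (3B); 4..8  size  (4B, 4-aligned); 8..12  n_entries  (4B, 4-aligned); 12..16  mtime  (4B, 4-aligned); 16..17  crc  (1B, 1-aligned); 17..20  -- tail padding (3B); sizeof = 20, alignof = 4
0..1  format  (1B, 1-aligned)
1..8  -- padding (7B)
8..16  layer  (8B, 8-aligned)
16..20  width  (4B, 4-aligned)
20..40  channels  (20B, 4-aligned)
40..76  pitch  (36B, 4-aligned)
76..80  height  (4B, 4-aligned)
sizeof = 80, alignof = 8
array of 19: 19 × 80 = 1520

1520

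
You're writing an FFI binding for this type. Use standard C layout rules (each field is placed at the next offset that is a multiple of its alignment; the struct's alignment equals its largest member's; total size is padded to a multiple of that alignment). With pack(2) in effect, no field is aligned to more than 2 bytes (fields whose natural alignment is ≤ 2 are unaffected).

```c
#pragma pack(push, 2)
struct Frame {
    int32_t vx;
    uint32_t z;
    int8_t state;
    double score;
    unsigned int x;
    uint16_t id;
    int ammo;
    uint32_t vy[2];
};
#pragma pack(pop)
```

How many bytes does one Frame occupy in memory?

@0: vx [4B, align 2] → 4
@4: z [4B, align 2] → 8
@8: state [1B, align 1] → 9
+1 pad (align 2)
@10: score [8B, align 2] → 18
@18: x [4B, align 2] → 22
@22: id [2B, align 2] → 24
@24: ammo [4B, align 2] → 28
@28: vy [8B, align 2] → 36
size 36, align 2

36 bytes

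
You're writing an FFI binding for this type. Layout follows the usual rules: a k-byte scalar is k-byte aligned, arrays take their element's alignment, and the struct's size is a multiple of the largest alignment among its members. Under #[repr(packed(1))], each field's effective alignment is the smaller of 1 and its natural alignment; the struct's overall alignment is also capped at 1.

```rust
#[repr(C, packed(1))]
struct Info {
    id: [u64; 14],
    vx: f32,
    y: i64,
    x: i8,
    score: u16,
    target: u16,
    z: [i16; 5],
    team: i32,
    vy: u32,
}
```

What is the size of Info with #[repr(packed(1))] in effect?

0..112  id  (112B, 1-aligned)
112..116  vx  (4B, 1-aligned)
116..124  y  (8B, 1-aligned)
124..125  x  (1B, 1-aligned)
125..127  score  (2B, 1-aligned)
127..129  target  (2B, 1-aligned)
129..139  z  (10B, 1-aligned)
139..143  team  (4B, 1-aligned)
143..147  vy  (4B, 1-aligned)
sizeof = 147, alignof = 1

147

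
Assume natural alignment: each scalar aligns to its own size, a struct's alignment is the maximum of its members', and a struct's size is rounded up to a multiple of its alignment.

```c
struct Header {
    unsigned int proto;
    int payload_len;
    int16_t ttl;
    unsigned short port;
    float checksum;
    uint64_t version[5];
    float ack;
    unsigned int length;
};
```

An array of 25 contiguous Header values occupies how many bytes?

0..4  proto  (4B, 4-aligned)
4..8  payload_len  (4B, 4-aligned)
8..10  ttl  (2B, 2-aligned)
10..12  port  (2B, 2-aligned)
12..16  checksum  (4B, 4-aligned)
16..56  version  (40B, 8-aligned)
56..60  ack  (4B, 4-aligned)
60..64  length  (4B, 4-aligned)
sizeof = 64, alignof = 8
array of 25: 25 × 64 = 1600

1600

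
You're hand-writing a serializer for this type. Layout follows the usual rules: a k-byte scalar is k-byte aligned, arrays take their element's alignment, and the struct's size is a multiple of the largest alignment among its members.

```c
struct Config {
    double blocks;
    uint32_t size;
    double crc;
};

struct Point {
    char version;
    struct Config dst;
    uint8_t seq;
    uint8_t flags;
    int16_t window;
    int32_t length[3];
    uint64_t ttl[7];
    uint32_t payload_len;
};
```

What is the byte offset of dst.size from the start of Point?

16

Config: 0..8  blocks  (8B, 8-aligned); 8..12  size  (4B, 4-aligned); 12..16  -- padding (4B); 16..24  crc  (8B, 8-aligned); sizeof = 24, alignof = 8
0..1  version  (1B, 1-aligned)
1..8  -- padding (7B)
8..32  dst  (24B, 8-aligned)
within Config: size at 8
8 + 8 = 16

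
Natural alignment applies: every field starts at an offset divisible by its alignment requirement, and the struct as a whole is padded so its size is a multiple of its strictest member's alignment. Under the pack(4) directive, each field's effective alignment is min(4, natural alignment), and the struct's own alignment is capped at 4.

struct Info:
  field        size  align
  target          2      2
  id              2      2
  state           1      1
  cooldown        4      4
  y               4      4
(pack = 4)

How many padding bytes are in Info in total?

3

@0: target [2B, align 2] → 2
@2: id [2B, align 2] → 4
@4: state [1B, align 1] → 5
+3 pad (align 4)
@8: cooldown [4B, align 4] → 12
@12: y [4B, align 4] → 16
size 16, align 4
data bytes 13, size 16 → padding 3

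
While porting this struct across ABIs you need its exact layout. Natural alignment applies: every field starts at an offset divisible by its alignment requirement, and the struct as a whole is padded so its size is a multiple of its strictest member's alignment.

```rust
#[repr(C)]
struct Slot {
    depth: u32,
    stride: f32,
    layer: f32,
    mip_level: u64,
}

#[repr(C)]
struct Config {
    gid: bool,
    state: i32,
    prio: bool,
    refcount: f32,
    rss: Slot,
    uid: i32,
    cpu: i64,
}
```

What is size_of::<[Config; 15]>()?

840

Slot: depth at 0 (size 4, align 4) → ends 4; stride at 4 (size 4, align 4) → ends 8; layer at 8 (size 4, align 4) → ends 12; pad 4 to align 8 for mip_level; mip_level at 16 (size 8, align 8) → ends 24; total 24 bytes, alignment 8
gid at 0 (size 1, align 1) → ends 1
pad 3 to align 4 for state
state at 4 (size 4, align 4) → ends 8
prio at 8 (size 1, align 1) → ends 9
pad 3 to align 4 for refcount
refcount at 12 (size 4, align 4) → ends 16
rss at 16 (size 24, align 8) → ends 40
uid at 40 (size 4, align 4) → ends 44
pad 4 to align 8 for cpu
cpu at 48 (size 8, align 8) → ends 56
total 56 bytes, alignment 8
array of 15: 15 × 56 = 840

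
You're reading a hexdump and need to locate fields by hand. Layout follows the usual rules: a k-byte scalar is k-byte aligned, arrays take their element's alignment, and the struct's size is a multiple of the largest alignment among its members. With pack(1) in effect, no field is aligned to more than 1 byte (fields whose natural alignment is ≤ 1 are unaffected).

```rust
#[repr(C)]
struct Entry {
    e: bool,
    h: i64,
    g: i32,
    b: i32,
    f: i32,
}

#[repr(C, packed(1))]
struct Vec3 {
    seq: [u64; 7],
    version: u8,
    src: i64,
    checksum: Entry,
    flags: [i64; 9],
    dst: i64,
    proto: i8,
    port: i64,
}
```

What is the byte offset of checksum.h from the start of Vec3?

73

Entry: @0: e [1B, align 1] → 1; +7 pad (align 8); @8: h [8B, align 8] → 16; @16: g [4B, align 4] → 20; @20: b [4B, align 4] → 24; @24: f [4B, align 4] → 28; +4 tail pad (align 8); size 32, align 8
@0: seq [56B, align 1] → 56
@56: version [1B, align 1] → 57
@57: src [8B, align 1] → 65
@65: checksum [32B, align 1] → 97
within Entry: h at 8
65 + 8 = 73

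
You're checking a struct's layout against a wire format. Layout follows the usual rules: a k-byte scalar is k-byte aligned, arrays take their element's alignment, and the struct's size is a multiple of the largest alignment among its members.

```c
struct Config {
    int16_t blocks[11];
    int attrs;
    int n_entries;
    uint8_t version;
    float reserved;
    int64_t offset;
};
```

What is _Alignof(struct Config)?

member alignments: blocks=2, attrs=4, n_entries=4, version=1, reserved=4, offset=8
max = 8

8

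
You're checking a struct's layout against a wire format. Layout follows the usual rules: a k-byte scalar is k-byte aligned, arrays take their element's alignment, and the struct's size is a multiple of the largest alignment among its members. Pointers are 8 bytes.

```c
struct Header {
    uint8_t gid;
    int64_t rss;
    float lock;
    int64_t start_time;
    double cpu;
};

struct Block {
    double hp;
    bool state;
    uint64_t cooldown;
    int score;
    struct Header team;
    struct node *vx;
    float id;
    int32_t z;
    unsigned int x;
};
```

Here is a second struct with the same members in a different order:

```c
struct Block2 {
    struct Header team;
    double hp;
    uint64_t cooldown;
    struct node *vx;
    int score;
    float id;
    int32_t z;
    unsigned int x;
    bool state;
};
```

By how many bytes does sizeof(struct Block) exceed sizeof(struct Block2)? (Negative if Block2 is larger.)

Header: 0..1  gid  (1B, 1-aligned); 1..8  -- padding (7B); 8..16  rss  (8B, 8-aligned); 16..20  lock  (4B, 4-aligned); 20..24  -- padding (4B); 24..32  start_time  (8B, 8-aligned); 32..40  cpu  (8B, 8-aligned); sizeof = 40, alignof = 8
0..8  hp  (8B, 8-aligned)
8..9  state  (1B, 1-aligned)
9..16  -- padding (7B)
16..24  cooldown  (8B, 8-aligned)
24..28  score  (4B, 4-aligned)
28..32  -- padding (4B)
32..72  team  (40B, 8-aligned)
72..80  vx  (8B, 8-aligned)
80..84  id  (4B, 4-aligned)
84..88  z  (4B, 4-aligned)
88..92  x  (4B, 4-aligned)
92..96  -- tail padding (4B)
sizeof = 96, alignof = 8
— Block2 —
0..40  team  (40B, 8-aligned)
40..48  hp  (8B, 8-aligned)
48..56  cooldown  (8B, 8-aligned)
56..64  vx  (8B, 8-aligned)
64..68  score  (4B, 4-aligned)
68..72  id  (4B, 4-aligned)
72..76  z  (4B, 4-aligned)
76..80  x  (4B, 4-aligned)
80..81  state  (1B, 1-aligned)
81..88  -- tail padding (7B)
sizeof = 88, alignof = 8
96 − 88 = 8

8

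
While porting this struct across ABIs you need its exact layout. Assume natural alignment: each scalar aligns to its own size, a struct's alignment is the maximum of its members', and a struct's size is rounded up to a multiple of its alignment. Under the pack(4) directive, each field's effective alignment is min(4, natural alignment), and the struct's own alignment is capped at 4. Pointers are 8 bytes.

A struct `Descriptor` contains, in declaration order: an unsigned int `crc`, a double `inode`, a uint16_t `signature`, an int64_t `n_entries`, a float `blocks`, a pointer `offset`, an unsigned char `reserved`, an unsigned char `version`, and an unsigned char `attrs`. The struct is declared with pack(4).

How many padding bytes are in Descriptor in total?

crc at 0 (size 4, align 4) → ends 4
inode at 4 (size 8, align 4) → ends 12
signature at 12 (size 2, align 2) → ends 14
pad 2 to align 4 for n_entries
n_entries at 16 (size 8, align 4) → ends 24
blocks at 24 (size 4, align 4) → ends 28
offset at 28 (size 8, align 4) → ends 36
reserved at 36 (size 1, align 1) → ends 37
version at 37 (size 1, align 1) → ends 38
attrs at 38 (size 1, align 1) → ends 39
tail pad 1 to reach multiple of 4
total 40 bytes, alignment 4
data bytes 37, size 40 → padding 3

3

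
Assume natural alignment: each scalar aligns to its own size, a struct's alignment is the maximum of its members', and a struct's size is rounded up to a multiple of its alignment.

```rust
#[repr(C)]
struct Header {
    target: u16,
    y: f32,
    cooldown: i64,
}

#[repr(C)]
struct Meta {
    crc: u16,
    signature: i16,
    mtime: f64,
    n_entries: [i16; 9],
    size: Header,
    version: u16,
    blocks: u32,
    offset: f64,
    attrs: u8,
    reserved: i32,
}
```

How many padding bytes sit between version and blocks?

2

Header: @0: target [2B, align 2] → 2; +2 pad (align 4); @4: y [4B, align 4] → 8; @8: cooldown [8B, align 8] → 16; size 16, align 8
@0: crc [2B, align 2] → 2
@2: signature [2B, align 2] → 4
+4 pad (align 8)
@8: mtime [8B, align 8] → 16
@16: n_entries [18B, align 2] → 34
+6 pad (align 8)
@40: size [16B, align 8] → 56
@56: version [2B, align 2] → 58
+2 pad (align 4)
@60: blocks [4B, align 4] → 64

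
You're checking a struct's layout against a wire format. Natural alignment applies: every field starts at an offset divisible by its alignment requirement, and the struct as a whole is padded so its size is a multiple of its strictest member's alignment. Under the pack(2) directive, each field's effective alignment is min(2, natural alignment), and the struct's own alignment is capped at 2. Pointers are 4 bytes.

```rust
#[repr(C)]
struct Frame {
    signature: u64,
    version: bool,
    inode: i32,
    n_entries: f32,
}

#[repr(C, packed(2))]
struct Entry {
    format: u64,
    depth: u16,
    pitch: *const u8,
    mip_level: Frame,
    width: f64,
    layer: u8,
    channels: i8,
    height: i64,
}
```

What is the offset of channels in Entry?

47

Frame: signature at 0 (size 8, align 8) → ends 8; version at 8 (size 1, align 1) → ends 9; pad 3 to align 4 for inode; inode at 12 (size 4, align 4) → ends 16; n_entries at 16 (size 4, align 4) → ends 20; tail pad 4 to reach multiple of 8; total 24 bytes, alignment 8
format at 0 (size 8, align 2) → ends 8
depth at 8 (size 2, align 2) → ends 10
pitch at 10 (size 4, align 2) → ends 14
mip_level at 14 (size 24, align 2) → ends 38
width at 38 (size 8, align 2) → ends 46
layer at 46 (size 1, align 1) → ends 47
channels at 47 (size 1, align 1) → ends 48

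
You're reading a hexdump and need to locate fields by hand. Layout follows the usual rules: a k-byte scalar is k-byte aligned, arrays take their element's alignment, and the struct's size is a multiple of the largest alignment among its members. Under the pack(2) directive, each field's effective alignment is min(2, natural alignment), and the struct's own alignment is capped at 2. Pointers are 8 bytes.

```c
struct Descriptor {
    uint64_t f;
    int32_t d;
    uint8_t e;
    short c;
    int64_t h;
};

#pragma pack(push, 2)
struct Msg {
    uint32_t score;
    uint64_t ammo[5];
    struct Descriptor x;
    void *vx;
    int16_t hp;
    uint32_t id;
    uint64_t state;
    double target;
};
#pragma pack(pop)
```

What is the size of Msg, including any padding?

98

Descriptor: f at 0 (size 8, align 8) → ends 8; d at 8 (size 4, align 4) → ends 12; e at 12 (size 1, align 1) → ends 13; pad 1 to align 2 for c; c at 14 (size 2, align 2) → ends 16; h at 16 (size 8, align 8) → ends 24; total 24 bytes, alignment 8
score at 0 (size 4, align 2) → ends 4
ammo at 4 (size 40, align 2) → ends 44
x at 44 (size 24, align 2) → ends 68
vx at 68 (size 8, align 2) → ends 76
hp at 76 (size 2, align 2) → ends 78
id at 78 (size 4, align 2) → ends 82
state at 82 (size 8, align 2) → ends 90
target at 90 (size 8, align 2) → ends 98
total 98 bytes, alignment 2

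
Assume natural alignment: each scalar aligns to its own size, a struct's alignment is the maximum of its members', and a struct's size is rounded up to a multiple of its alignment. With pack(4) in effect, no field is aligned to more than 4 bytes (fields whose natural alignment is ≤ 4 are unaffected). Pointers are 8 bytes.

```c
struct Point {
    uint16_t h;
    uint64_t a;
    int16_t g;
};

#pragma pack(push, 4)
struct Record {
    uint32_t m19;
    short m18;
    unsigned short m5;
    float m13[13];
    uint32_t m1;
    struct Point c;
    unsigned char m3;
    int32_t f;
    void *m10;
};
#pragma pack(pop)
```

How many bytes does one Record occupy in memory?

Point: @0: h [2B, align 2] → 2; +6 pad (align 8); @8: a [8B, align 8] → 16; @16: g [2B, align 2] → 18; +6 tail pad (align 8); size 24, align 8
@0: m19 [4B, align 4] → 4
@4: m18 [2B, align 2] → 6
@6: m5 [2B, align 2] → 8
@8: m13 [52B, align 4] → 60
@60: m1 [4B, align 4] → 64
@64: c [24B, align 4] → 88
@88: m3 [1B, align 1] → 89
+3 pad (align 4)
@92: f [4B, align 4] → 96
@96: m10 [8B, align 4] → 104
size 104, align 4

104 bytes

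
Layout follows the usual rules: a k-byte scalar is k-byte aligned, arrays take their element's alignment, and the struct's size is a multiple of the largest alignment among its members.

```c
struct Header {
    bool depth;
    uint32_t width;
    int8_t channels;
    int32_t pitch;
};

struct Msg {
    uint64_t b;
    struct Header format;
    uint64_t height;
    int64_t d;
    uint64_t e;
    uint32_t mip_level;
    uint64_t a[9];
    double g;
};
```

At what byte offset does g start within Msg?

Header: @0: depth [1B, align 1] → 1; +3 pad (align 4); @4: width [4B, align 4] → 8; @8: channels [1B, align 1] → 9; +3 pad (align 4); @12: pitch [4B, align 4] → 16; size 16, align 4
@0: b [8B, align 8] → 8
@8: format [16B, align 4] → 24
@24: height [8B, align 8] → 32
@32: d [8B, align 8] → 40
@40: e [8B, align 8] → 48
@48: mip_level [4B, align 4] → 52
+4 pad (align 8)
@56: a [72B, align 8] → 128
@128: g [8B, align 8] → 136

128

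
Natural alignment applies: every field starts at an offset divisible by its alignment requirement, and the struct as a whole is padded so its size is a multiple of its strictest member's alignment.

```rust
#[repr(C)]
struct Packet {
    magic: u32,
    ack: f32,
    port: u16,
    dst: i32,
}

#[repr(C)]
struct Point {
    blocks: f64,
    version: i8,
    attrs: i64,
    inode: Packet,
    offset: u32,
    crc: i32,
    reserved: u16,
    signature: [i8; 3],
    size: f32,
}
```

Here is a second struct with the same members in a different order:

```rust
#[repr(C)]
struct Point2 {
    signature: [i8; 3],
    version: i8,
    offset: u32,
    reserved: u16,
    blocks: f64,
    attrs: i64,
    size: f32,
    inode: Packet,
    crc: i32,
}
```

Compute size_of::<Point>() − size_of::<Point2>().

8

Packet: 0..4  magic  (4B, 4-aligned); 4..8  ack  (4B, 4-aligned); 8..10  port  (2B, 2-aligned); 10..12  -- padding (2B); 12..16  dst  (4B, 4-aligned); sizeof = 16, alignof = 4
0..8  blocks  (8B, 8-aligned)
8..9  version  (1B, 1-aligned)
9..16  -- padding (7B)
16..24  attrs  (8B, 8-aligned)
24..40  inode  (16B, 4-aligned)
40..44  offset  (4B, 4-aligned)
44..48  crc  (4B, 4-aligned)
48..50  reserved  (2B, 2-aligned)
50..53  signature  (3B, 1-aligned)
53..56  -- padding (3B)
56..60  size  (4B, 4-aligned)
60..64  -- tail padding (4B)
sizeof = 64, alignof = 8
— Point2 —
0..3  signature  (3B, 1-aligned)
3..4  version  (1B, 1-aligned)
4..8  offset  (4B, 4-aligned)
8..10  reserved  (2B, 2-aligned)
10..16  -- padding (6B)
16..24  blocks  (8B, 8-aligned)
24..32  attrs  (8B, 8-aligned)
32..36  size  (4B, 4-aligned)
36..52  inode  (16B, 4-aligned)
52..56  crc  (4B, 4-aligned)
sizeof = 56, alignof = 8
64 − 56 = 8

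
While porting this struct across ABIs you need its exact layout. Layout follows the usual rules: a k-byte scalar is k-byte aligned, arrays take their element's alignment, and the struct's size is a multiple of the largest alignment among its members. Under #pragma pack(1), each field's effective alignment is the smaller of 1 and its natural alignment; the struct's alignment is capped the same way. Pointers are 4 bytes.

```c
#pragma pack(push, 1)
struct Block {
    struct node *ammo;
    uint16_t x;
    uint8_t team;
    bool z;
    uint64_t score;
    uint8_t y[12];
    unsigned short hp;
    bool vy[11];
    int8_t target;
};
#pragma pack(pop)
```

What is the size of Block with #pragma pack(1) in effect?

42

ammo at 0 (size 4, align 1) → ends 4
x at 4 (size 2, align 1) → ends 6
team at 6 (size 1, align 1) → ends 7
z at 7 (size 1, align 1) → ends 8
score at 8 (size 8, align 1) → ends 16
y at 16 (size 12, align 1) → ends 28
hp at 28 (size 2, align 1) → ends 30
vy at 30 (size 11, align 1) → ends 41
target at 41 (size 1, align 1) → ends 42
total 42 bytes, alignment 1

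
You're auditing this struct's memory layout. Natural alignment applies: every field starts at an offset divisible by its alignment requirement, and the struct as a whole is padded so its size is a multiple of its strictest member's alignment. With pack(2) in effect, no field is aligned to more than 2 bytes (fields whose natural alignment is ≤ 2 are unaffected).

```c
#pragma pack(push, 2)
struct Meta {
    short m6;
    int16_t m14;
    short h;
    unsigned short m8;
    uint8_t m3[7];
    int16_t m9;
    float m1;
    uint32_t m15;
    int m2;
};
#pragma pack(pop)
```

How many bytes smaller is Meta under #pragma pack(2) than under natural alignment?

2

natural layout:
  m6 at 0 (size 2, align 2) → ends 2
  m14 at 2 (size 2, align 2) → ends 4
  h at 4 (size 2, align 2) → ends 6
  m8 at 6 (size 2, align 2) → ends 8
  m3 at 8 (size 7, align 1) → ends 15
  pad 1 to align 2 for m9
  m9 at 16 (size 2, align 2) → ends 18
  pad 2 to align 4 for m1
  m1 at 20 (size 4, align 4) → ends 24
  m15 at 24 (size 4, align 4) → ends 28
  m2 at 28 (size 4, align 4) → ends 32
  total 32 bytes, alignment 4
packed(2) layout:
  m6 at 0 (size 2, align 2) → ends 2
  m14 at 2 (size 2, align 2) → ends 4
  h at 4 (size 2, align 2) → ends 6
  m8 at 6 (size 2, align 2) → ends 8
  m3 at 8 (size 7, align 1) → ends 15
  pad 1 to align 2 for m9
  m9 at 16 (size 2, align 2) → ends 18
  m1 at 18 (size 4, align 2) → ends 22
  m15 at 22 (size 4, align 2) → ends 26
  m2 at 26 (size 4, align 2) → ends 30
  total 30 bytes, alignment 2
32 − 30 = 2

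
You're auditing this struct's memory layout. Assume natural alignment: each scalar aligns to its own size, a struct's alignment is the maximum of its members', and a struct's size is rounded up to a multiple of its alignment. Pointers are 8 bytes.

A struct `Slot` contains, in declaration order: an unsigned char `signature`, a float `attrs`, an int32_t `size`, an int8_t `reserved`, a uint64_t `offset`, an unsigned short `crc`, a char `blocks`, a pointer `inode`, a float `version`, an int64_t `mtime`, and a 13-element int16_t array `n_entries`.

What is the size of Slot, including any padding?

@0: signature [1B, align 1] → 1
+3 pad (align 4)
@4: attrs [4B, align 4] → 8
@8: size [4B, align 4] → 12
@12: reserved [1B, align 1] → 13
+3 pad (align 8)
@16: offset [8B, align 8] → 24
@24: crc [2B, align 2] → 26
@26: blocks [1B, align 1] → 27
+5 pad (align 8)
@32: inode [8B, align 8] → 40
@40: version [4B, align 4] → 44
+4 pad (align 8)
@48: mtime [8B, align 8] → 56
@56: n_entries [26B, align 2] → 82
+6 tail pad (align 8)
size 88, align 8

88 bytes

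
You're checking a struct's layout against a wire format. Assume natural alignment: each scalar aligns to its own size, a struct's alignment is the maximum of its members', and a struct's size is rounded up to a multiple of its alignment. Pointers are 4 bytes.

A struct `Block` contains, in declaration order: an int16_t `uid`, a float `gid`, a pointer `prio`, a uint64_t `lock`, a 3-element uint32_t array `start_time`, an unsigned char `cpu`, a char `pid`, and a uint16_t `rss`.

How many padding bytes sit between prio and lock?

uid at 0 (size 2, align 2) → ends 2
pad 2 to align 4 for gid
gid at 4 (size 4, align 4) → ends 8
prio at 8 (size 4, align 4) → ends 12
pad 4 to align 8 for lock
lock at 16 (size 8, align 8) → ends 24

4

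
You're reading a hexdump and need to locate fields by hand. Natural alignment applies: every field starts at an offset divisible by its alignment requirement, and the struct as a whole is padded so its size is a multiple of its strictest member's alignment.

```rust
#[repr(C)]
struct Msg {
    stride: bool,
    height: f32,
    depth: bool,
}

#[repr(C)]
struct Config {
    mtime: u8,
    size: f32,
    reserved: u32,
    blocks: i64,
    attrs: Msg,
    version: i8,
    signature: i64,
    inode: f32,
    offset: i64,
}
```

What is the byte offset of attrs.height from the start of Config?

28

Msg: @0: stride [1B, align 1] → 1; +3 pad (align 4); @4: height [4B, align 4] → 8; @8: depth [1B, align 1] → 9; +3 tail pad (align 4); size 12, align 4
@0: mtime [1B, align 1] → 1
+3 pad (align 4)
@4: size [4B, align 4] → 8
@8: reserved [4B, align 4] → 12
+4 pad (align 8)
@16: blocks [8B, align 8] → 24
@24: attrs [12B, align 4] → 36
within Msg: height at 4
24 + 4 = 28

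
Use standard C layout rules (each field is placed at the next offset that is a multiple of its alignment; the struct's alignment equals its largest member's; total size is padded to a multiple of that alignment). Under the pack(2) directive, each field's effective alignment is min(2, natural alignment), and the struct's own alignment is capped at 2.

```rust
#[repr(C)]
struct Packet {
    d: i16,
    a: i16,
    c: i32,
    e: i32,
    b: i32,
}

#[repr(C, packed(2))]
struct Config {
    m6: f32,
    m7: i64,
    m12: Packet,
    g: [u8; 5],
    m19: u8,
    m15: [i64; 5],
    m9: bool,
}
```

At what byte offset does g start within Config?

28

Packet: 0..2  d  (2B, 2-aligned); 2..4  a  (2B, 2-aligned); 4..8  c  (4B, 4-aligned); 8..12  e  (4B, 4-aligned); 12..16  b  (4B, 4-aligned); sizeof = 16, alignof = 4
0..4  m6  (4B, 2-aligned)
4..12  m7  (8B, 2-aligned)
12..28  m12  (16B, 2-aligned)
28..33  g  (5B, 1-aligned)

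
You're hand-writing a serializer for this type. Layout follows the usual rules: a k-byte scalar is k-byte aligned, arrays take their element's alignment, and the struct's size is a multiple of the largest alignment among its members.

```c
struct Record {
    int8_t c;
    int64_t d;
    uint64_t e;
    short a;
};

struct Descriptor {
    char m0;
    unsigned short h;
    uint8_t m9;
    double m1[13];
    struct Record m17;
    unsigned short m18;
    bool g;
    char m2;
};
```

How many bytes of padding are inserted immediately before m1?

Record: @0: c [1B, align 1] → 1; +7 pad (align 8); @8: d [8B, align 8] → 16; @16: e [8B, align 8] → 24; @24: a [2B, align 2] → 26; +6 tail pad (align 8); size 32, align 8
@0: m0 [1B, align 1] → 1
+1 pad (align 2)
@2: h [2B, align 2] → 4
@4: m9 [1B, align 1] → 5
+3 pad (align 8)
@8: m1 [104B, align 8] → 112

3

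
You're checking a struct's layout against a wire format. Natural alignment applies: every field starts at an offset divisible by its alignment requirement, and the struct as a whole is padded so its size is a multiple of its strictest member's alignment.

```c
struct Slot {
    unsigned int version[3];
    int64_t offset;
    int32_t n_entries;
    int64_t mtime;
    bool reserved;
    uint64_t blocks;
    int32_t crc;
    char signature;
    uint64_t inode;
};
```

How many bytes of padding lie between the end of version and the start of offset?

0..12  version  (12B, 4-aligned)
12..16  -- padding (4B)
16..24  offset  (8B, 8-aligned)

4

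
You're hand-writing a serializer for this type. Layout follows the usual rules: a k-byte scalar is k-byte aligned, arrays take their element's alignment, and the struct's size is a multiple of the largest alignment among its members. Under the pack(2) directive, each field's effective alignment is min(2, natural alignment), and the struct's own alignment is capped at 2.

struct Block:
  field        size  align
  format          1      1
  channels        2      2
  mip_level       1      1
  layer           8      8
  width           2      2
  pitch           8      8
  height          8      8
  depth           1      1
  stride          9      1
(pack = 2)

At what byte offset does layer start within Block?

format at 0 (size 1, align 1) → ends 1
pad 1 to align 2 for channels
channels at 2 (size 2, align 2) → ends 4
mip_level at 4 (size 1, align 1) → ends 5
pad 1 to align 2 for layer
layer at 6 (size 8, align 2) → ends 14

6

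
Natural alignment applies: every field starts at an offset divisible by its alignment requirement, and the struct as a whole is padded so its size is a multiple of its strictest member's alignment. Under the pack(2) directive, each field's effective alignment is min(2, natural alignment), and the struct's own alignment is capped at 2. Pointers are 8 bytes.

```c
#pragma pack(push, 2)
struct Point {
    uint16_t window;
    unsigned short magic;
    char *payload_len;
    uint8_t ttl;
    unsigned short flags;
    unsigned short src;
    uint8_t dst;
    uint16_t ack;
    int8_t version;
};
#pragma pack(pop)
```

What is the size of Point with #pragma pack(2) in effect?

0..2  window  (2B, 2-aligned)
2..4  magic  (2B, 2-aligned)
4..12  payload_len  (8B, 2-aligned)
12..13  ttl  (1B, 1-aligned)
13..14  -- padding (1B)
14..16  flags  (2B, 2-aligned)
16..18  src  (2B, 2-aligned)
18..19  dst  (1B, 1-aligned)
19..20  -- padding (1B)
20..22  ack  (2B, 2-aligned)
22..23  version  (1B, 1-aligned)
23..24  -- tail padding (1B)
sizeof = 24, alignof = 2

24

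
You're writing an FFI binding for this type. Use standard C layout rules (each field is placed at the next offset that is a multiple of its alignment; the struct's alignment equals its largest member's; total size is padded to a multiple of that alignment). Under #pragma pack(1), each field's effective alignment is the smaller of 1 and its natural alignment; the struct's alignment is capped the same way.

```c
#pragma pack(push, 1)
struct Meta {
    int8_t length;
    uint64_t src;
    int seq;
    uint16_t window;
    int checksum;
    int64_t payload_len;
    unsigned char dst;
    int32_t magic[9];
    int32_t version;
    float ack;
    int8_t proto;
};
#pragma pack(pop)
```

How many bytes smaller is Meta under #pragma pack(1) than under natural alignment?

23

natural layout:
  0..1  length  (1B, 1-aligned)
  1..8  -- padding (7B)
  8..16  src  (8B, 8-aligned)
  16..20  seq  (4B, 4-aligned)
  20..22  window  (2B, 2-aligned)
  22..24  -- padding (2B)
  24..28  checksum  (4B, 4-aligned)
  28..32  -- padding (4B)
  32..40  payload_len  (8B, 8-aligned)
  40..41  dst  (1B, 1-aligned)
  41..44  -- padding (3B)
  44..80  magic  (36B, 4-aligned)
  80..84  version  (4B, 4-aligned)
  84..88  ack  (4B, 4-aligned)
  88..89  proto  (1B, 1-aligned)
  89..96  -- tail padding (7B)
  sizeof = 96, alignof = 8
packed(1) layout:
  0..1  length  (1B, 1-aligned)
  1..9  src  (8B, 1-aligned)
  9..13  seq  (4B, 1-aligned)
  13..15  window  (2B, 1-aligned)
  15..19  checksum  (4B, 1-aligned)
  19..27  payload_len  (8B, 1-aligned)
  27..28  dst  (1B, 1-aligned)
  28..64  magic  (36B, 1-aligned)
  64..68  version  (4B, 1-aligned)
  68..72  ack  (4B, 1-aligned)
  72..73  proto  (1B, 1-aligned)
  sizeof = 73, alignof = 1
96 − 73 = 23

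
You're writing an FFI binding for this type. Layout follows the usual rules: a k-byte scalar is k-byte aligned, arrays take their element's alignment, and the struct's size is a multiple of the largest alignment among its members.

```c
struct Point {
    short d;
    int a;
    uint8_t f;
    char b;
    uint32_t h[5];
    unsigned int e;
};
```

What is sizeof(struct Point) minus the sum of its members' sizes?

4

0..2  d  (2B, 2-aligned)
2..4  -- padding (2B)
4..8  a  (4B, 4-aligned)
8..9  f  (1B, 1-aligned)
9..10  b  (1B, 1-aligned)
10..12  -- padding (2B)
12..32  h  (20B, 4-aligned)
32..36  e  (4B, 4-aligned)
sizeof = 36, alignof = 4
data bytes 32, size 36 → padding 4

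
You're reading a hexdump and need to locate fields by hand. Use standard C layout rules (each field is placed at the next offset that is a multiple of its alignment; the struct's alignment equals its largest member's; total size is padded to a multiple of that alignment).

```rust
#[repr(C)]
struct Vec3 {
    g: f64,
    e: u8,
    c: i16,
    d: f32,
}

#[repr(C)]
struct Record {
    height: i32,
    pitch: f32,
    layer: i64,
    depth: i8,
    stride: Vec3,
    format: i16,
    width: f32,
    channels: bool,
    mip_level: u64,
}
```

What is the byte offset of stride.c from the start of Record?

Vec3: g at 0 (size 8, align 8) → ends 8; e at 8 (size 1, align 1) → ends 9; pad 1 to align 2 for c; c at 10 (size 2, align 2) → ends 12; d at 12 (size 4, align 4) → ends 16; total 16 bytes, alignment 8
height at 0 (size 4, align 4) → ends 4
pitch at 4 (size 4, align 4) → ends 8
layer at 8 (size 8, align 8) → ends 16
depth at 16 (size 1, align 1) → ends 17
pad 7 to align 8 for stride
stride at 24 (size 16, align 8) → ends 40
within Vec3: c at 10
24 + 10 = 34

34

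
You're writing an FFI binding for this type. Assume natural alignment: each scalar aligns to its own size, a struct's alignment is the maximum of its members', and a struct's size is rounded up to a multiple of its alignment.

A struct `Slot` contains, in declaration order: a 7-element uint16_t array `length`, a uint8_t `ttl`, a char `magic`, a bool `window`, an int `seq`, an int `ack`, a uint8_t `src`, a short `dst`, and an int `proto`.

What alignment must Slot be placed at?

4

member alignments: length=2, ttl=1, magic=1, window=1, seq=4, ack=4, src=1, dst=2, proto=4
max = 4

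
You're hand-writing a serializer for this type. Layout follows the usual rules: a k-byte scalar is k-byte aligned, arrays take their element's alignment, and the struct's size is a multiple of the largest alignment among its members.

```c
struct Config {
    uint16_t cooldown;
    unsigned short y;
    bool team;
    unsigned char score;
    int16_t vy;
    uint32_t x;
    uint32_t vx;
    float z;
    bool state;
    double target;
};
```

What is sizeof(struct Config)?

32

@0: cooldown [2B, align 2] → 2
@2: y [2B, align 2] → 4
@4: team [1B, align 1] → 5
@5: score [1B, align 1] → 6
@6: vy [2B, align 2] → 8
@8: x [4B, align 4] → 12
@12: vx [4B, align 4] → 16
@16: z [4B, align 4] → 20
@20: state [1B, align 1] → 21
+3 pad (align 8)
@24: target [8B, align 8] → 32
size 32, align 8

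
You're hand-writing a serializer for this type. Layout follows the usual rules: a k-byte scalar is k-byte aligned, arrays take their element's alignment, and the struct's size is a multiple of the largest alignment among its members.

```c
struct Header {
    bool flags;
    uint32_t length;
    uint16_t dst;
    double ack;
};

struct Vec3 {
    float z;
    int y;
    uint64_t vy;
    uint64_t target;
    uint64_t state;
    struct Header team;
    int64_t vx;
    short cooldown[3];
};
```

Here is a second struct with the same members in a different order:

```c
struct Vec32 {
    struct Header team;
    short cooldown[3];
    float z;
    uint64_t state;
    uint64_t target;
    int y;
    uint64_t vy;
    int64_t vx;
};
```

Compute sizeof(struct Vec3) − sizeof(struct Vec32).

-8

Header: 0..1  flags  (1B, 1-aligned); 1..4  -- padding (3B); 4..8  length  (4B, 4-aligned); 8..10  dst  (2B, 2-aligned); 10..16  -- padding (6B); 16..24  ack  (8B, 8-aligned); sizeof = 24, alignof = 8
0..4  z  (4B, 4-aligned)
4..8  y  (4B, 4-aligned)
8..16  vy  (8B, 8-aligned)
16..24  target  (8B, 8-aligned)
24..32  state  (8B, 8-aligned)
32..56  team  (24B, 8-aligned)
56..64  vx  (8B, 8-aligned)
64..70  cooldown  (6B, 2-aligned)
70..72  -- tail padding (2B)
sizeof = 72, alignof = 8
— Vec32 —
0..24  team  (24B, 8-aligned)
24..30  cooldown  (6B, 2-aligned)
30..32  -- padding (2B)
32..36  z  (4B, 4-aligned)
36..40  -- padding (4B)
40..48  state  (8B, 8-aligned)
48..56  target  (8B, 8-aligned)
56..60  y  (4B, 4-aligned)
60..64  -- padding (4B)
64..72  vy  (8B, 8-aligned)
72..80  vx  (8B, 8-aligned)
sizeof = 80, alignof = 8
72 − 80 = -8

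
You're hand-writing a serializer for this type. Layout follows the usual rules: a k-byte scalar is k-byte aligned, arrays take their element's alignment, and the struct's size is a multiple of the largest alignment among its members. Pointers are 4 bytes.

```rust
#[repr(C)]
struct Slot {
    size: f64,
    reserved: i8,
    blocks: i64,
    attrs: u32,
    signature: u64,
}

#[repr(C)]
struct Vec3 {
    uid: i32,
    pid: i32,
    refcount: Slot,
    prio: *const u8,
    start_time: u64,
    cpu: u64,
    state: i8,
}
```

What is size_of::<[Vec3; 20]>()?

1600

Slot: size at 0 (size 8, align 8) → ends 8; reserved at 8 (size 1, align 1) → ends 9; pad 7 to align 8 for blocks; blocks at 16 (size 8, align 8) → ends 24; attrs at 24 (size 4, align 4) → ends 28; pad 4 to align 8 for signature; signature at 32 (size 8, align 8) → ends 40; total 40 bytes, alignment 8
uid at 0 (size 4, align 4) → ends 4
pid at 4 (size 4, align 4) → ends 8
refcount at 8 (size 40, align 8) → ends 48
prio at 48 (size 4, align 4) → ends 52
pad 4 to align 8 for start_time
start_time at 56 (size 8, align 8) → ends 64
cpu at 64 (size 8, align 8) → ends 72
state at 72 (size 1, align 1) → ends 73
tail pad 7 to reach multiple of 8
total 80 bytes, alignment 8
array of 20: 20 × 80 = 1600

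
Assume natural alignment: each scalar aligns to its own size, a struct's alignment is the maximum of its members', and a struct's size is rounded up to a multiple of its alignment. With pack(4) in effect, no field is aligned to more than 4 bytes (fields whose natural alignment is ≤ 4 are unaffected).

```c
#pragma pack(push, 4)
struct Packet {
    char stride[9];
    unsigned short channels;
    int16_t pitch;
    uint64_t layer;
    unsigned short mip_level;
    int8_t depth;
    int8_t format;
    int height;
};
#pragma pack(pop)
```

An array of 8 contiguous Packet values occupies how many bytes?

256

stride at 0 (size 9, align 1) → ends 9
pad 1 to align 2 for channels
channels at 10 (size 2, align 2) → ends 12
pitch at 12 (size 2, align 2) → ends 14
pad 2 to align 4 for layer
layer at 16 (size 8, align 4) → ends 24
mip_level at 24 (size 2, align 2) → ends 26
depth at 26 (size 1, align 1) → ends 27
format at 27 (size 1, align 1) → ends 28
height at 28 (size 4, align 4) → ends 32
total 32 bytes, alignment 4
array of 8: 8 × 32 = 256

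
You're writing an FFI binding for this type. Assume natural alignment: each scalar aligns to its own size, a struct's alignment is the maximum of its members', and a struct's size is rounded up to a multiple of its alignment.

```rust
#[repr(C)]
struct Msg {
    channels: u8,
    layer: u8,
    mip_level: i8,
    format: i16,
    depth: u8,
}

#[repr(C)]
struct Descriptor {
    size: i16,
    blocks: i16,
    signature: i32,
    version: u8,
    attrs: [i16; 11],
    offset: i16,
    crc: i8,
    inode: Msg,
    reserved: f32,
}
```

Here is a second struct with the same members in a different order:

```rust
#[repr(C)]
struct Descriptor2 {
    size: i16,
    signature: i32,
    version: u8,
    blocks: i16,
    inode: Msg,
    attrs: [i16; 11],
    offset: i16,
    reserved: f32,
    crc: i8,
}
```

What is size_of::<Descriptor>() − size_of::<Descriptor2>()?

-4

Msg: 0..1  channels  (1B, 1-aligned); 1..2  layer  (1B, 1-aligned); 2..3  mip_level  (1B, 1-aligned); 3..4  -- padding (1B); 4..6  format  (2B, 2-aligned); 6..7  depth  (1B, 1-aligned); 7..8  -- tail padding (1B); sizeof = 8, alignof = 2
0..2  size  (2B, 2-aligned)
2..4  blocks  (2B, 2-aligned)
4..8  signature  (4B, 4-aligned)
8..9  version  (1B, 1-aligned)
9..10  -- padding (1B)
10..32  attrs  (22B, 2-aligned)
32..34  offset  (2B, 2-aligned)
34..35  crc  (1B, 1-aligned)
35..36  -- padding (1B)
36..44  inode  (8B, 2-aligned)
44..48  reserved  (4B, 4-aligned)
sizeof = 48, alignof = 4
— Descriptor2 —
0..2  size  (2B, 2-aligned)
2..4  -- padding (2B)
4..8  signature  (4B, 4-aligned)
8..9  version  (1B, 1-aligned)
9..10  -- padding (1B)
10..12  blocks  (2B, 2-aligned)
12..20  inode  (8B, 2-aligned)
20..42  attrs  (22B, 2-aligned)
42..44  offset  (2B, 2-aligned)
44..48  reserved  (4B, 4-aligned)
48..49  crc  (1B, 1-aligned)
49..52  -- tail padding (3B)
sizeof = 52, alignof = 4
48 − 52 = -4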